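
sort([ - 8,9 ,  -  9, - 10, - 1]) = [ - 10 , - 9,-8, - 1, 9 ] 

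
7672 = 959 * 8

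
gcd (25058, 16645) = 1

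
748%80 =28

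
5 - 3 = 2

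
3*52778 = 158334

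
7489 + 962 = 8451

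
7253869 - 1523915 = 5729954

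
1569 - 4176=- 2607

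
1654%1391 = 263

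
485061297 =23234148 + 461827149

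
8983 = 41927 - 32944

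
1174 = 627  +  547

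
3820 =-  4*( - 955)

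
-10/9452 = -1+4721/4726 = - 0.00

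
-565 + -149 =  - 714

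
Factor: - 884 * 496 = - 438464 = -2^6*13^1 * 17^1*31^1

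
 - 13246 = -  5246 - 8000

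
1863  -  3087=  - 1224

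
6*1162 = 6972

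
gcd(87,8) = 1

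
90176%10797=3800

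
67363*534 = 35971842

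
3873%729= 228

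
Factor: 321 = 3^1 * 107^1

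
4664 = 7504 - 2840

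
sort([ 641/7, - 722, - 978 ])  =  [ - 978 , - 722, 641/7]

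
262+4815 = 5077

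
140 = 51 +89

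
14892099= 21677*687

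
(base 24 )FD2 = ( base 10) 8954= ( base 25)e84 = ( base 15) 29be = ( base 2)10001011111010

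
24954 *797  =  19888338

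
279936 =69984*4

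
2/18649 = 2/18649 = 0.00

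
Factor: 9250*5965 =2^1*5^4*37^1*1193^1 = 55176250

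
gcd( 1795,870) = 5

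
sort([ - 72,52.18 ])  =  [ - 72,  52.18]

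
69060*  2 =138120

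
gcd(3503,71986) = 1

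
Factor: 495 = 3^2*5^1*11^1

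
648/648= 1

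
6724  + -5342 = 1382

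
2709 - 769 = 1940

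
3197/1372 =2 + 453/1372=   2.33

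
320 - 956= -636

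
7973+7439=15412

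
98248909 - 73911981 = 24336928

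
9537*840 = 8011080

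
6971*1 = 6971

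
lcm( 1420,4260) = 4260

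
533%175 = 8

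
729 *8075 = 5886675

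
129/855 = 43/285= 0.15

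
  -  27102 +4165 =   -  22937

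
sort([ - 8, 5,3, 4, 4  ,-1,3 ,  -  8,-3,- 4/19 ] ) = [ - 8,  -  8,- 3,  -  1,-4/19,3,3,4,4,5]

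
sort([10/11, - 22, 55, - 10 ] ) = [ - 22,  -  10,10/11, 55]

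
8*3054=24432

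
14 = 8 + 6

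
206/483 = 206/483 = 0.43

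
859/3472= 859/3472 =0.25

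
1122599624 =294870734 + 827728890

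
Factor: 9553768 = 2^3* 7^1*170603^1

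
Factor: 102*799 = 81498 = 2^1*3^1 *17^2*47^1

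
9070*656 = 5949920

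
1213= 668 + 545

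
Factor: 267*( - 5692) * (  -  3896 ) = 2^5*3^1*89^1  *  487^1*1423^1 = 5921000544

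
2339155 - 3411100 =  - 1071945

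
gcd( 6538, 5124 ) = 14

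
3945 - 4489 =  - 544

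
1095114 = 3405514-2310400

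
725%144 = 5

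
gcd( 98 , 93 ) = 1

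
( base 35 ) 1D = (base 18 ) 2c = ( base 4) 300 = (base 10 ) 48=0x30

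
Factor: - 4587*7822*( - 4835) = 173477450190 = 2^1*3^1 * 5^1*11^1 * 139^1*967^1*3911^1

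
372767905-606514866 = -233746961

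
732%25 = 7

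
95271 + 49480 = 144751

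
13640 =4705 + 8935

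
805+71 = 876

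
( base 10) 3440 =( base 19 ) 9a1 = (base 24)5n8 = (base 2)110101110000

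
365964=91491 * 4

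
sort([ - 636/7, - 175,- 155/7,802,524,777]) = [ - 175,- 636/7, - 155/7,  524 , 777,802]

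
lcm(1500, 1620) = 40500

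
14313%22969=14313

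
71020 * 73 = 5184460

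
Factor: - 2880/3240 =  - 2^3 * 3^ ( - 2)=- 8/9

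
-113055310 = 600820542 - 713875852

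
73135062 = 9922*7371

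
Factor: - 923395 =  -5^1*11^1*103^1*163^1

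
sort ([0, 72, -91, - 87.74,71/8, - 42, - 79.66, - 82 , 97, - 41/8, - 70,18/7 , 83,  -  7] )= [ - 91, - 87.74, - 82, - 79.66 , - 70,-42, - 7,- 41/8,0,18/7,71/8,72,83,97]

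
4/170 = 2/85=0.02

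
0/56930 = 0 = 0.00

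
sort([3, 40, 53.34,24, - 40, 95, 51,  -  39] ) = [  -  40, -39,3, 24 , 40,51, 53.34,95] 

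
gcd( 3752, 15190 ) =14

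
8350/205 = 40 + 30/41 = 40.73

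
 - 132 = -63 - 69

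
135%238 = 135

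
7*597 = 4179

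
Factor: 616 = 2^3*7^1*11^1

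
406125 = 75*5415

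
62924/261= 241 + 23/261 = 241.09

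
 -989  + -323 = -1312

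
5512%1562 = 826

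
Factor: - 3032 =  - 2^3*379^1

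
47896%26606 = 21290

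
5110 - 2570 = 2540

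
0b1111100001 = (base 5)12433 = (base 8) 1741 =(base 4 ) 33201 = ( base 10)993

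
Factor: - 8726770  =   - 2^1*5^1*13^1 * 67129^1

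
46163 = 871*53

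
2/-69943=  - 1 + 69941/69943  =  - 0.00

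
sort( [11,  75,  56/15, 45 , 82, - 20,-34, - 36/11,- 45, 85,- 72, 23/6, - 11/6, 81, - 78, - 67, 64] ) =[  -  78, - 72, -67,-45, - 34, - 20, -36/11,-11/6,  56/15 , 23/6, 11,45, 64 , 75,81, 82,85 ] 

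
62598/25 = 2503 + 23/25 = 2503.92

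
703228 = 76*9253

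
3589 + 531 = 4120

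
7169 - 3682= 3487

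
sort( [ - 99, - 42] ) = [ - 99, - 42] 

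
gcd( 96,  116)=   4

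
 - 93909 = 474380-568289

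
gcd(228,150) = 6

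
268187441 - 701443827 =-433256386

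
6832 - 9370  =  -2538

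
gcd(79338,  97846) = 14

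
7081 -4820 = 2261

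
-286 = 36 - 322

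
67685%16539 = 1529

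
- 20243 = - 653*31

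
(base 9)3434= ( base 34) 26q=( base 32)2FE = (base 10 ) 2542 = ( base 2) 100111101110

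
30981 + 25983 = 56964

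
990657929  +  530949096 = 1521607025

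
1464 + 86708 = 88172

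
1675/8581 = 1675/8581 = 0.20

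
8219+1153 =9372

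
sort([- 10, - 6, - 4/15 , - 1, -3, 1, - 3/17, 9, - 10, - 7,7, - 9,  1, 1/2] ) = [-10, - 10, - 9, - 7, - 6,  -  3, - 1,- 4/15, - 3/17, 1/2, 1, 1, 7,9 ]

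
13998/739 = 13998/739 = 18.94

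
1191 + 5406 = 6597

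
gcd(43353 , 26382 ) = 3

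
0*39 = 0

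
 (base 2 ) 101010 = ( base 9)46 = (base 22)1K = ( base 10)42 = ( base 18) 26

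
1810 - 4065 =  -2255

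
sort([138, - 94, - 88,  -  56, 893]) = [  -  94,  -  88,-56, 138,  893 ]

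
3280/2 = 1640 = 1640.00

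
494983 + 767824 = 1262807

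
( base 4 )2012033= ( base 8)20617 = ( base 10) 8591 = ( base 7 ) 34022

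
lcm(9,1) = 9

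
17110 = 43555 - 26445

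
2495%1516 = 979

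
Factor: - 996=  -2^2 *3^1 * 83^1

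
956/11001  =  956/11001 = 0.09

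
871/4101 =871/4101= 0.21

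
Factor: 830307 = 3^1*59^1*4691^1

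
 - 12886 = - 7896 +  - 4990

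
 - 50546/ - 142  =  355 +68/71= 355.96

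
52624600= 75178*700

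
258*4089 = 1054962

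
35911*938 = 33684518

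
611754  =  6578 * 93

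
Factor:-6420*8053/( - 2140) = 24159 = 3^1*8053^1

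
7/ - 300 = -7/300 = - 0.02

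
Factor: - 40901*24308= -2^2*7^1*59^1*103^1*5843^1 = - 994221508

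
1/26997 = 1/26997 = 0.00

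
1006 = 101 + 905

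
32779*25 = 819475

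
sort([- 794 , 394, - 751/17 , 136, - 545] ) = [ - 794, - 545, - 751/17,136,  394 ]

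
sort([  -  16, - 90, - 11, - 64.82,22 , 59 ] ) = [ - 90, - 64.82, - 16, - 11, 22,59 ]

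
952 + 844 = 1796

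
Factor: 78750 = 2^1*3^2*5^4*7^1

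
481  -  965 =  - 484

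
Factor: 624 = 2^4*3^1*13^1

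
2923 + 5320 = 8243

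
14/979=14/979 = 0.01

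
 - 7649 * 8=  -  61192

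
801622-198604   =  603018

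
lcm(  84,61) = 5124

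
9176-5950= 3226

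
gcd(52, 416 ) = 52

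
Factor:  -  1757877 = -3^1*11^1*53269^1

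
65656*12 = 787872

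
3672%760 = 632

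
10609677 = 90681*117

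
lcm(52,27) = 1404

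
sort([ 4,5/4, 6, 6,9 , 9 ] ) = [5/4,4, 6,6,9 , 9 ]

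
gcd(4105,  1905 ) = 5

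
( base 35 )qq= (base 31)u6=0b1110101000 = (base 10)936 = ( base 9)1250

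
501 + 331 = 832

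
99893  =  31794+68099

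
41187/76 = 41187/76  =  541.93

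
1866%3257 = 1866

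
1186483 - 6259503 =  - 5073020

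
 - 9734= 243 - 9977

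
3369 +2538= 5907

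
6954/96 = 1159/16= 72.44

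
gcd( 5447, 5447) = 5447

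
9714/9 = 1079+1/3  =  1079.33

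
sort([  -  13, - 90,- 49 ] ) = [ - 90, - 49, - 13 ] 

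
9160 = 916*10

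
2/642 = 1/321 = 0.00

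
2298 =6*383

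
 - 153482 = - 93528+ - 59954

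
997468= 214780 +782688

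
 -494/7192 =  - 1 + 3349/3596 = - 0.07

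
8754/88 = 4377/44 = 99.48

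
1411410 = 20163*70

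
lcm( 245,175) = 1225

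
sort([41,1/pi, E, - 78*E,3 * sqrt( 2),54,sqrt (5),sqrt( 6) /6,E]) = [ - 78*E,1/pi, sqrt( 6 ) /6, sqrt( 5),E,E, 3*sqrt( 2), 41, 54]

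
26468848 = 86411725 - 59942877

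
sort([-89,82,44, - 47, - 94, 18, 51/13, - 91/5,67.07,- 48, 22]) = [ - 94, - 89, - 48,  -  47, - 91/5, 51/13, 18, 22, 44 , 67.07, 82 ] 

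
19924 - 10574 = 9350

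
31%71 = 31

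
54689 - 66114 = - 11425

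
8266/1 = 8266 = 8266.00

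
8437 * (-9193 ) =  - 77561341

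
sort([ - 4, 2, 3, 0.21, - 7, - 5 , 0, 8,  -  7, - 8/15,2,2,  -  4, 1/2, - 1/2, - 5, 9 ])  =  [ - 7, - 7,-5 , - 5, - 4, - 4, - 8/15,  -  1/2,0,0.21, 1/2, 2, 2, 2, 3,8, 9 ]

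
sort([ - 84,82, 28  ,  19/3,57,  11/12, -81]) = [ - 84,-81,11/12,19/3,28, 57, 82] 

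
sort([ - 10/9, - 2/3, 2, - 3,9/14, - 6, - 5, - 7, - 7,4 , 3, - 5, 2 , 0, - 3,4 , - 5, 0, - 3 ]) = [ - 7, - 7, - 6, - 5, - 5, - 5, - 3, - 3, - 3, - 10/9, - 2/3,0, 0, 9/14,2, 2, 3,4, 4 ]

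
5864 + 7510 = 13374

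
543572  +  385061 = 928633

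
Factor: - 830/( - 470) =47^( -1) * 83^1 = 83/47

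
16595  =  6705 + 9890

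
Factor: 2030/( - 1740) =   -  2^(- 1) *3^( - 1)* 7^1 = - 7/6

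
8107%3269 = 1569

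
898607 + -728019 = 170588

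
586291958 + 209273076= 795565034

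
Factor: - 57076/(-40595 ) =2^2*5^(-1)*19^1*23^( - 1 ) * 353^ (-1)*751^1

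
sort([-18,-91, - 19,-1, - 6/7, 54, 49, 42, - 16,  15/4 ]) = [  -  91,-19, - 18, - 16, - 1, - 6/7 , 15/4, 42, 49,54 ] 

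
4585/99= 4585/99 = 46.31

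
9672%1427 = 1110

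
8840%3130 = 2580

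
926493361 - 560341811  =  366151550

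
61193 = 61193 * 1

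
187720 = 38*4940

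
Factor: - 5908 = - 2^2 * 7^1 * 211^1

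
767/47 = 16 + 15/47= 16.32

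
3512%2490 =1022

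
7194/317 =22  +  220/317  =  22.69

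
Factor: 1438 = 2^1*719^1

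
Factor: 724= 2^2 *181^1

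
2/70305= 2/70305 = 0.00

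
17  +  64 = 81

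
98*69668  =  6827464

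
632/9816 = 79/1227 = 0.06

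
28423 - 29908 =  - 1485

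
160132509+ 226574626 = 386707135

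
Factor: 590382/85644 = 841/122 = 2^(- 1)*29^2*61^( - 1) 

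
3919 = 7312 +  - 3393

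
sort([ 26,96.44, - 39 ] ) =[-39, 26,96.44] 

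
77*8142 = 626934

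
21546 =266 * 81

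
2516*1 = 2516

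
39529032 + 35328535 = 74857567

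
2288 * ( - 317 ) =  - 725296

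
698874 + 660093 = 1358967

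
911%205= 91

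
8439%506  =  343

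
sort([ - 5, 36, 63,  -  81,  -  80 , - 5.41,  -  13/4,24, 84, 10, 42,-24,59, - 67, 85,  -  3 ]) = [ - 81,-80,-67,-24, - 5.41, - 5,-13/4,-3 , 10, 24, 36,42,  59, 63,84,  85 ]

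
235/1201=235/1201= 0.20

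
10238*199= 2037362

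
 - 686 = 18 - 704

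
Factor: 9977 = 11^1*907^1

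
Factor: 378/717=2^1*3^2 * 7^1*239^( - 1 )  =  126/239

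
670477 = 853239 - 182762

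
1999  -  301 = 1698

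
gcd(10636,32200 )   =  4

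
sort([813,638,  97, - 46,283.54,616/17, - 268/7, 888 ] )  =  [ - 46, - 268/7, 616/17,97,  283.54,638 , 813,888]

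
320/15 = 21 + 1/3 = 21.33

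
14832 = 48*309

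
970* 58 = 56260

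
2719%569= 443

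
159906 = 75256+84650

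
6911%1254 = 641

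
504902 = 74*6823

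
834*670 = 558780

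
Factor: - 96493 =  - 96493^1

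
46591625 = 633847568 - 587255943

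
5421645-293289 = 5128356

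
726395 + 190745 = 917140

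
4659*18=83862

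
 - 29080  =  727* ( - 40)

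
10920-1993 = 8927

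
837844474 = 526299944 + 311544530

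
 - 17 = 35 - 52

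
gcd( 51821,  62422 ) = 1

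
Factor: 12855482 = 2^1*23^1*101^1 * 2767^1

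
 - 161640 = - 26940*6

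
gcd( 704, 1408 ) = 704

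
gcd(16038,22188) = 6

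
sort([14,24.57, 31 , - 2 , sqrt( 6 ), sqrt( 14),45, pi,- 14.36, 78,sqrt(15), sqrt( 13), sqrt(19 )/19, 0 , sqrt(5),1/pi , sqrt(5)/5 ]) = [ - 14.36 , - 2 , 0,sqrt(19 )/19, 1/pi , sqrt( 5 ) /5, sqrt(5 ),sqrt(6 ),  pi,  sqrt(13 ), sqrt( 14),sqrt(15 ),  14,24.57 , 31, 45,78 ] 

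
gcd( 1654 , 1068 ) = 2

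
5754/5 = 1150+4/5 = 1150.80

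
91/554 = 91/554 = 0.16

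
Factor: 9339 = 3^1*11^1*283^1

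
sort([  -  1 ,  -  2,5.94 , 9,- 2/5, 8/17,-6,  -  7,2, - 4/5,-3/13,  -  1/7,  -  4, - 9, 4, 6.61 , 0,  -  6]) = [-9 , - 7 , - 6, - 6, - 4,-2, - 1,-4/5, - 2/5,-3/13,-1/7, 0,8/17, 2 , 4 , 5.94, 6.61, 9] 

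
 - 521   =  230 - 751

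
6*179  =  1074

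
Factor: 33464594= 2^1*16732297^1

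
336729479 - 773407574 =-436678095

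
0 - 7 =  - 7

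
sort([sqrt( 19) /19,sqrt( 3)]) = [sqrt(19) /19 , sqrt ( 3) ]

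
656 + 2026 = 2682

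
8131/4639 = 8131/4639  =  1.75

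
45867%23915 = 21952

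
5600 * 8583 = 48064800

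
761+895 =1656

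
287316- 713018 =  -425702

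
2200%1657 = 543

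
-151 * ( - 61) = 9211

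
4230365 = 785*5389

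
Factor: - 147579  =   - 3^1*49193^1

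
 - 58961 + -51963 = - 110924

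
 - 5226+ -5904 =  - 11130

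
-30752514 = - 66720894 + 35968380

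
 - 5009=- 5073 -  - 64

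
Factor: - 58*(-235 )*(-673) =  - 9172990 =- 2^1*5^1*29^1*47^1*673^1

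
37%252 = 37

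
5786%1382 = 258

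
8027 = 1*8027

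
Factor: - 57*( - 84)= 4788= 2^2*3^2*7^1*19^1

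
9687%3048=543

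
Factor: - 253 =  - 11^1*23^1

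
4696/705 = 6 + 466/705  =  6.66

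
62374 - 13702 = 48672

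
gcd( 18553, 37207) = 1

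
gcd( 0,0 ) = 0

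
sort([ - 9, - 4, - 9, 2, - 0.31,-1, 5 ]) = [  -  9, - 9 , - 4,-1, - 0.31,2,5 ] 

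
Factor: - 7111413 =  - 3^2*613^1*1289^1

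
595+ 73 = 668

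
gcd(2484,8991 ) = 27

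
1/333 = 1/333 = 0.00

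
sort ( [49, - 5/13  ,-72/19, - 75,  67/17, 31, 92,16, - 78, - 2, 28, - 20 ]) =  [ - 78, - 75 ,  -  20, - 72/19,-2,  -  5/13,67/17,16, 28 , 31, 49, 92 ] 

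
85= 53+32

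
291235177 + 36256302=327491479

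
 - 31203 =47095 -78298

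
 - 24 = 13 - 37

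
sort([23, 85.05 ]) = [23, 85.05 ] 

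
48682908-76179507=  - 27496599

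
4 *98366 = 393464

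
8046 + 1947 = 9993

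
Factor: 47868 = 2^2*3^1*3989^1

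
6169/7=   6169/7 = 881.29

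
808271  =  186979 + 621292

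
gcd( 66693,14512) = 1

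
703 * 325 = 228475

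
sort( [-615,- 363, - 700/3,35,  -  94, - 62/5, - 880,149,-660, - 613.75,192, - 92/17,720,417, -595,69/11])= [-880,- 660,-615,  -  613.75,-595,-363,-700/3, - 94,-62/5, - 92/17,69/11,35 , 149, 192, 417,720] 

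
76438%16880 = 8918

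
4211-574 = 3637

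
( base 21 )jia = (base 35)75h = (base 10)8767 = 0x223F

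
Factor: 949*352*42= 2^6*3^1*7^1* 11^1*13^1 * 73^1 = 14030016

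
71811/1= 71811 = 71811.00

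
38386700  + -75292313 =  - 36905613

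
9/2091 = 3/697 = 0.00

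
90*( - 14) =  - 1260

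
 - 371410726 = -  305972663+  - 65438063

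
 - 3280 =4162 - 7442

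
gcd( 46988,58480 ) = 68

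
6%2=0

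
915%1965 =915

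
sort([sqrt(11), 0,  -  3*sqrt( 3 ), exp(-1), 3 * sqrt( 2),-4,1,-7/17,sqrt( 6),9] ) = [ - 3*sqrt( 3), - 4, -7/17, 0,exp( - 1), 1, sqrt(6 ), sqrt( 11), 3*sqrt(2),  9 ] 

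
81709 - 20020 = 61689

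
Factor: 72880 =2^4*5^1*911^1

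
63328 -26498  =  36830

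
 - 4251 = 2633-6884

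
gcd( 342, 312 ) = 6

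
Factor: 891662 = 2^1*397^1*1123^1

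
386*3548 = 1369528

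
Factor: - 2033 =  - 19^1*107^1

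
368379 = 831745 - 463366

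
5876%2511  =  854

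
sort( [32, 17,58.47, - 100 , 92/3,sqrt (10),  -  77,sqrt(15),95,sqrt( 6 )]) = [ - 100,  -  77,sqrt(6),  sqrt( 10 ),sqrt ( 15), 17, 92/3,32, 58.47, 95]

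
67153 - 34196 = 32957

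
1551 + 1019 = 2570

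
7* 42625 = 298375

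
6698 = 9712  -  3014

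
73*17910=1307430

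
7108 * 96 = 682368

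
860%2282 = 860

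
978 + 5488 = 6466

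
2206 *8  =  17648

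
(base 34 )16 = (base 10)40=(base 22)1I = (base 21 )1J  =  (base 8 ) 50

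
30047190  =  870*34537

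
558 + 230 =788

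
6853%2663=1527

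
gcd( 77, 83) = 1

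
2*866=1732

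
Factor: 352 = 2^5 * 11^1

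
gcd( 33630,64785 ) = 15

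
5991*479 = 2869689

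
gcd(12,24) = 12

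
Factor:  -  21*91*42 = -80262 = -2^1 *3^2*7^3*13^1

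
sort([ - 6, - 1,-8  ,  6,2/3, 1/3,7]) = [ - 8, - 6, - 1,1/3,2/3, 6 , 7]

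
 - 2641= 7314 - 9955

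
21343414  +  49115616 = 70459030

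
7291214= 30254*241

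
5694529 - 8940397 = - 3245868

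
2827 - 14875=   -12048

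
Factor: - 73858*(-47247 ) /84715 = 2^1*3^1*5^( - 1)*15749^1*16943^(-1 )*36929^1 = 3489568926/84715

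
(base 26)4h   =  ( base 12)a1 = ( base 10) 121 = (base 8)171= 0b1111001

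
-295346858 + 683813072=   388466214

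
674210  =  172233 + 501977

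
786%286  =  214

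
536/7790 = 268/3895 = 0.07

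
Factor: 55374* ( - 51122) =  - 2830829628 = - 2^2 * 3^1*11^1*839^1*25561^1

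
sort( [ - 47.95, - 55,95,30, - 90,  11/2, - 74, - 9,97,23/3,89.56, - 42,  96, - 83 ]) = [ - 90,-83, - 74, - 55, -47.95,-42, - 9 , 11/2,23/3,30, 89.56, 95,96,97]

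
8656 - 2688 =5968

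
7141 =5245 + 1896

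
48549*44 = 2136156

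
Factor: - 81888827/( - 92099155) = 5^( - 1)*281^( - 1) * 65551^( - 1)*81888827^1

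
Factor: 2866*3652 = 2^3*11^1*83^1*1433^1 = 10466632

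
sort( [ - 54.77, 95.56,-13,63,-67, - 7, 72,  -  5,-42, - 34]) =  [  -  67,-54.77,-42,-34, - 13,-7, - 5,63,72,95.56]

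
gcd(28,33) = 1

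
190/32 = 95/16 = 5.94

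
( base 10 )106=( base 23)4e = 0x6a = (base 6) 254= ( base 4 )1222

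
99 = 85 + 14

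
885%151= 130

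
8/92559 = 8/92559 = 0.00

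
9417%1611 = 1362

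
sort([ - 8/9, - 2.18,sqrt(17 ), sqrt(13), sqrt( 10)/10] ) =[ - 2.18, - 8/9, sqrt(10)/10,sqrt(  13),sqrt( 17) ] 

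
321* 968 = 310728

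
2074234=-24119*( - 86)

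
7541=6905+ 636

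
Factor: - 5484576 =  - 2^5 *3^1*57131^1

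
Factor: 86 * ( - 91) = - 7826= - 2^1*7^1 * 13^1 * 43^1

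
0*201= 0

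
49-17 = 32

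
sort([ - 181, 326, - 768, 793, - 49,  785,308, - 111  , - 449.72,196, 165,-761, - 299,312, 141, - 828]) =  [ - 828, - 768,-761,- 449.72,-299, - 181,-111, - 49,141,165,196,308,  312,326,785,793]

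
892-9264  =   - 8372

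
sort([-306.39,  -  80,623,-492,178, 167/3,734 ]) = [ - 492 , - 306.39, - 80,  167/3, 178,623, 734]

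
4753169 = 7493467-2740298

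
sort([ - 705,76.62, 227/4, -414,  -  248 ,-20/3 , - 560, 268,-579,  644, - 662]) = [-705 ,-662,-579,- 560, - 414, - 248, - 20/3  ,  227/4,76.62,268,644]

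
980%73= 31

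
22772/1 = 22772 = 22772.00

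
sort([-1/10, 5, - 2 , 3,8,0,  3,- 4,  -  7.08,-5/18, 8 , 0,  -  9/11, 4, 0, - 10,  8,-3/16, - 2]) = [ - 10, -7.08, - 4,-2, - 2,-9/11, - 5/18,- 3/16, - 1/10 , 0, 0, 0,  3, 3 , 4, 5, 8 , 8, 8]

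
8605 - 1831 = 6774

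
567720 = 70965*8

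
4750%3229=1521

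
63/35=9/5 = 1.80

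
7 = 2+5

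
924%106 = 76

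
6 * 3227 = 19362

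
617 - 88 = 529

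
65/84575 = 13/16915 = 0.00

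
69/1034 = 69/1034 = 0.07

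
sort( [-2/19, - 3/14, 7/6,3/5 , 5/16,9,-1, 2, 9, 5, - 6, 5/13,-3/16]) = [ - 6, - 1, - 3/14, - 3/16, - 2/19,5/16 , 5/13, 3/5,  7/6, 2, 5, 9, 9 ] 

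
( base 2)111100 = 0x3C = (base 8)74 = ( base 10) 60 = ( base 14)44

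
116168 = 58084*2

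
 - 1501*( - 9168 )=13761168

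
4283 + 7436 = 11719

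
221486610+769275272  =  990761882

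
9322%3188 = 2946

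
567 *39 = 22113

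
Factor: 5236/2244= 7/3=3^( - 1)*7^1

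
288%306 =288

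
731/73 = 731/73 = 10.01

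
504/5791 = 504/5791=0.09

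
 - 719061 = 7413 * ( - 97) 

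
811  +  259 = 1070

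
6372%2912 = 548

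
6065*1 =6065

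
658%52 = 34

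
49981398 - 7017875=42963523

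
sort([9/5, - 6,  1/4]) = [ - 6, 1/4,9/5]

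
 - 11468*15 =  - 172020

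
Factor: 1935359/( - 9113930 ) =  - 2^( - 1)*5^ ( - 1)*7^( - 1)*19^1*37^1 * 2753^1*130199^( - 1 ) 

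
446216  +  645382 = 1091598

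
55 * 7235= 397925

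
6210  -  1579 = 4631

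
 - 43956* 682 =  - 29977992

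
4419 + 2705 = 7124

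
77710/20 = 7771/2 = 3885.50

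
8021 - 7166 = 855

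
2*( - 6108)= - 12216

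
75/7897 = 75/7897 = 0.01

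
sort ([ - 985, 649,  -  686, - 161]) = [ - 985, - 686, - 161, 649 ] 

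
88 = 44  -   - 44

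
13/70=13/70  =  0.19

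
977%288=113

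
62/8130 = 31/4065 = 0.01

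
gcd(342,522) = 18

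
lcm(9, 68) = 612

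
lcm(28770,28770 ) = 28770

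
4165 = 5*833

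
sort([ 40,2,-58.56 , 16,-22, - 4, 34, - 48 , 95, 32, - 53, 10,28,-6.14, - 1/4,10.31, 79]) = [ - 58.56, - 53, - 48, - 22, - 6.14, - 4, - 1/4, 2 , 10, 10.31, 16,28,32 , 34 , 40,79,95 ]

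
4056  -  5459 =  - 1403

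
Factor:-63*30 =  - 1890 = - 2^1*3^3*5^1  *7^1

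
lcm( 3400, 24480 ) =122400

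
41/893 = 41/893=   0.05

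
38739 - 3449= 35290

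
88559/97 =88559/97 = 912.98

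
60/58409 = 60/58409 = 0.00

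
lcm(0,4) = 0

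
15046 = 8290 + 6756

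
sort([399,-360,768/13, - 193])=[ -360, - 193,768/13,399] 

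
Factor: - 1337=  - 7^1*191^1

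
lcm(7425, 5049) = 126225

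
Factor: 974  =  2^1*487^1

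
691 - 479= 212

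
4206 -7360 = - 3154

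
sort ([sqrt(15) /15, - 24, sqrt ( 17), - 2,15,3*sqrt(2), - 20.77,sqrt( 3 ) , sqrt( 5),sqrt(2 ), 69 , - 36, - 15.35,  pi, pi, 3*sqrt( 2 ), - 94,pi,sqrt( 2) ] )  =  [ - 94  , - 36, - 24, - 20.77, - 15.35,- 2,sqrt( 15 )/15,sqrt (2), sqrt(  2),sqrt ( 3),sqrt( 5 ),  pi,pi, pi,sqrt( 17),3*sqrt(2), 3*sqrt( 2),  15,  69] 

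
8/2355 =8/2355 = 0.00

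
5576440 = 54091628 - 48515188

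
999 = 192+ 807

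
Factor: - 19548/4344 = - 2^( - 1)*3^2 = - 9/2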